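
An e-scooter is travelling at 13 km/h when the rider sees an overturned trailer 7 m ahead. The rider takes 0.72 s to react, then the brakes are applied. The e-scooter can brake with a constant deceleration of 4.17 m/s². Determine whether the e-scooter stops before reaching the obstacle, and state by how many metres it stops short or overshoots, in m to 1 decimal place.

13 km/h ÷ 3.6 = 3.6111 m/s.
Reaction distance = 3.6111 × 0.72 = 2.600 m.
Braking distance = v²/(2a) = 13.040 / 8.340 = 1.564 m.
Total stopping distance = 2.600 + 1.564 = 4.164 m, vs 7 m available — it stops with 7 − 4.164 = 2.836 m to spare.

Yes — it stops 2.8 m short of the obstacle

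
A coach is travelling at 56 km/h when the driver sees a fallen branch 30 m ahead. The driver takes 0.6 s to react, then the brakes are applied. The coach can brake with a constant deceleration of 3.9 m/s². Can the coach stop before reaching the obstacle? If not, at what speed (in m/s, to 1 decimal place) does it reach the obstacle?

No — it strikes the obstacle at 9.0 m/s

56 km/h ÷ 3.6 = 15.5556 m/s.
Reaction distance = 15.5556 × 0.6 = 9.333 m.
Braking distance needed to stop: v²/(2a) = 241.977 / 7.800 = 31.023 m, so total needed = 9.333 + 31.023 = 40.356 m > 30 m — it cannot stop.
Distance remaining when braking begins: 30 − 9.333 = 20.667 m.
v² = v₀² − 2a·d = 241.977 − 2 × 3.900 × 20.667 = 80.774 m²/s².
v = √80.774 = 8.987 m/s.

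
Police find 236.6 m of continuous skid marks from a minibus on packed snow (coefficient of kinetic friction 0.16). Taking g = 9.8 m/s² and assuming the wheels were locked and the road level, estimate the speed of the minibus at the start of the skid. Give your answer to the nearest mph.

Deceleration a = μg = 0.16 × 9.8 = 1.568 m/s².
v = √(2a·d) = √(2 × 1.568 × 236.6) = √741.978 = 27.2393 m/s.
= 27.2393 ÷ 0.44704 = 60.933 mph.

Initial speed ≈ 61 mph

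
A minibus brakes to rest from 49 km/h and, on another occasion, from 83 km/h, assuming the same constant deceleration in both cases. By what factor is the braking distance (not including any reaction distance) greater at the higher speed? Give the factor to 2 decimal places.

Factor ≈ 2.87

Braking distance d = v²/(2a), so with a fixed, d ∝ v².
Factor = (83/49)² = 1.6939² = 2.8693.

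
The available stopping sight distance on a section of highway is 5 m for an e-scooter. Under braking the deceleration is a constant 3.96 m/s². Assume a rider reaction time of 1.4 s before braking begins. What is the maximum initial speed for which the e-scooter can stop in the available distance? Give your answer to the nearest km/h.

Stopping distance: v·t_r + v²/(2a) = 5 with t_r = 1.4 s and a = 3.960 m/s².
So v² + 11.088 v − 39.60 = 0.
Positive root: v = −a·t_r + √((a·t_r)² + 2a·d) = −5.544 + √(30.736 + 39.60) = 2.8427 m/s.
2.8427 m/s × 3.6 = 10.234 km/h.

Maximum speed ≈ 10 km/h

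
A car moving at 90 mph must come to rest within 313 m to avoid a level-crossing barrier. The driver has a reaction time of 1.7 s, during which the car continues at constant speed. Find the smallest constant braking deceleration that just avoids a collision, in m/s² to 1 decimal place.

Required deceleration ≈ 3.3 m/s²

90 mph × 0.44704 = 40.2336 m/s.
Distance covered during reaction = 40.2336 × 1.7 = 68.397 m.
Distance available for braking: 313 − 68.397 = 244.603 m.
v² = 2a·d ⇒ a = v²/(2d) = 40.2336² / (2 × 244.603) = 1618.743 / 489.206 = 3.3089 m/s².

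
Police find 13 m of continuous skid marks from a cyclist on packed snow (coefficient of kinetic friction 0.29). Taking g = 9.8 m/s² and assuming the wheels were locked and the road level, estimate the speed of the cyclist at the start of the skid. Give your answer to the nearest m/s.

Initial speed ≈ 9 m/s

Deceleration a = μg = 0.29 × 9.8 = 2.842 m/s².
v = √(2a·d) = √(2 × 2.842 × 13) = √73.892 = 8.5960 m/s.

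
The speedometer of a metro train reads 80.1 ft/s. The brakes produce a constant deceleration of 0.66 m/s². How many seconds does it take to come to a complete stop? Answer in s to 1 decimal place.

Braking time ≈ 37.0 s

80.1 ft/s × 0.3048 = 24.4145 m/s.
Braking time = v/a = 24.4145 / 0.660 = 36.992 s.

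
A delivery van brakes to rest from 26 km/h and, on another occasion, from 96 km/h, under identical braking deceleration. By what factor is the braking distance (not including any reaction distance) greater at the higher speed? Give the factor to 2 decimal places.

Braking distance d = v²/(2a), so with a fixed, d ∝ v².
Factor = (96/26)² = 3.6923² = 13.6331.

Factor ≈ 13.63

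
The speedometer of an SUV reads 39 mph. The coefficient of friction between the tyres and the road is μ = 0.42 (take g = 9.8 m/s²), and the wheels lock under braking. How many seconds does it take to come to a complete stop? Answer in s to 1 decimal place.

39 mph × 0.44704 = 17.4346 m/s.
a = μg = 0.42 × 9.8 = 4.116 m/s².
Braking time = v/a = 17.4346 / 4.116 = 4.236 s.

Braking time ≈ 4.2 s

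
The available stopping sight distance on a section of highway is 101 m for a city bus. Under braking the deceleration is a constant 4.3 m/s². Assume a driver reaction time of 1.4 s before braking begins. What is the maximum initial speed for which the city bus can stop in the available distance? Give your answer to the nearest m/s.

Maximum speed ≈ 24 m/s

Stopping distance: v·t_r + v²/(2a) = 101 with t_r = 1.4 s and a = 4.300 m/s².
So v² + 12.040 v − 868.60 = 0.
Positive root: v = −a·t_r + √((a·t_r)² + 2a·d) = −6.020 + √(36.240 + 868.60) = 24.0606 m/s.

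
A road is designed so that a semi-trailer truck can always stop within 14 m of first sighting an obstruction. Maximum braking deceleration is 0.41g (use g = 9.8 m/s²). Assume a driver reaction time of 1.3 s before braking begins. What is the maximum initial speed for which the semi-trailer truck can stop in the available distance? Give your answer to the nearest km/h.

Maximum speed ≈ 24 km/h

a = 0.41 × 9.8 = 4.018 m/s².
Stopping distance: v·t_r + v²/(2a) = 14 with t_r = 1.3 s and a = 4.018 m/s².
So v² + 10.447 v − 112.50 = 0.
Positive root: v = −a·t_r + √((a·t_r)² + 2a·d) = −5.223 + √(27.280 + 112.50) = 6.5999 m/s.
6.5999 m/s × 3.6 = 23.760 km/h.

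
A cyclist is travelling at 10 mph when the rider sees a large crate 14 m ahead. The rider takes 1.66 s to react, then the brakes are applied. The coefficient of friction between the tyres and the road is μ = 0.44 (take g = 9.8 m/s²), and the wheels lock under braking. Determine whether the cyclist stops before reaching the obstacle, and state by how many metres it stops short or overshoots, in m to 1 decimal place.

Yes — it stops 4.3 m short of the obstacle

10 mph × 0.44704 = 4.4704 m/s.
a = μg = 0.44 × 9.8 = 4.312 m/s².
Reaction distance = 4.4704 × 1.66 = 7.421 m.
Braking distance = v²/(2a) = 19.984 / 8.624 = 2.317 m.
Total stopping distance = 7.421 + 2.317 = 9.738 m, vs 14 m available — it stops with 14 − 9.738 = 4.262 m to spare.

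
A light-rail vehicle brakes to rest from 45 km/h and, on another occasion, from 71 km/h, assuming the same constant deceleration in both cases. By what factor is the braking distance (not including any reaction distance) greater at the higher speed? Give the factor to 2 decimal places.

Braking distance d = v²/(2a), so with a fixed, d ∝ v².
Factor = (71/45)² = 1.5778² = 2.4895.

Factor ≈ 2.49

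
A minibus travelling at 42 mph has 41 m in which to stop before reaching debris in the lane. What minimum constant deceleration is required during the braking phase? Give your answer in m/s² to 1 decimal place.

42 mph × 0.44704 = 18.7757 m/s.
v² = 2a·d ⇒ a = v²/(2d) = 18.7757² / (2 × 41.000) = 352.527 / 82.000 = 4.2991 m/s².

Required deceleration ≈ 4.3 m/s²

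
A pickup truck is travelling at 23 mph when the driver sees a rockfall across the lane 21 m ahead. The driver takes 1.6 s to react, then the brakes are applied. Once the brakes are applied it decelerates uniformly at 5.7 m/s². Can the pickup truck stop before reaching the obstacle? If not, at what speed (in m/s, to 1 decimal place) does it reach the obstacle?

No — it strikes the obstacle at 7.3 m/s

23 mph × 0.44704 = 10.2819 m/s.
Reaction distance = 10.2819 × 1.6 = 16.451 m.
Braking distance needed to stop: v²/(2a) = 105.717 / 11.400 = 9.273 m, so total needed = 16.451 + 9.273 = 25.724 m > 21 m — it cannot stop.
Distance remaining when braking begins: 21 − 16.451 = 4.549 m.
v² = v₀² − 2a·d = 105.717 − 2 × 5.700 × 4.549 = 53.858 m²/s².
v = √53.858 = 7.339 m/s.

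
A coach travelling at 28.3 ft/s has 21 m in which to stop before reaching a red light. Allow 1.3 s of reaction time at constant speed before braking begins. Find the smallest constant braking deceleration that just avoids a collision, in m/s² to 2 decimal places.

Required deceleration ≈ 3.80 m/s²

28.3 ft/s × 0.3048 = 8.6258 m/s.
Distance covered during reaction = 8.6258 × 1.3 = 11.214 m.
Distance available for braking: 21 − 11.214 = 9.786 m.
v² = 2a·d ⇒ a = v²/(2d) = 8.6258² / (2 × 9.786) = 74.404 / 19.572 = 3.8016 m/s².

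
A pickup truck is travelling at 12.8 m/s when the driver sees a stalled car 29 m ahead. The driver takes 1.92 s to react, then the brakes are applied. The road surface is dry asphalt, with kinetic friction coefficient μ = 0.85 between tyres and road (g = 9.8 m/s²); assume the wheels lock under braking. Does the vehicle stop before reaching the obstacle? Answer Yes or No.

a = μg = 0.85 × 9.8 = 8.330 m/s².
Reaction distance = 12.8000 × 1.92 = 24.576 m.
Braking distance = v²/(2a) = 163.840 / 16.660 = 9.834 m.
Total stopping distance = 24.576 + 9.834 = 34.410 m, vs 29 m available — it cannot stop in time and overshoots by 34.410 − 29 = 5.410 m.

No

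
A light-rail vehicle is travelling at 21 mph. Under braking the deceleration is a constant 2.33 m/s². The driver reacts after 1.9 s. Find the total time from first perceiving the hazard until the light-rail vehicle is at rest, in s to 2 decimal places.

21 mph × 0.44704 = 9.3878 m/s.
Braking time = v/a = 9.3878 / 2.330 = 4.029 s.
Total = 1.9 + 4.029 = 5.929 s.

Total time ≈ 5.93 s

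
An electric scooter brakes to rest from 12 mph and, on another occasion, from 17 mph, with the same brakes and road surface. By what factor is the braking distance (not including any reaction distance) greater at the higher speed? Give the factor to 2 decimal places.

Braking distance d = v²/(2a), so with a fixed, d ∝ v².
Factor = (17/12)² = 1.4167² = 2.0070.

Factor ≈ 2.01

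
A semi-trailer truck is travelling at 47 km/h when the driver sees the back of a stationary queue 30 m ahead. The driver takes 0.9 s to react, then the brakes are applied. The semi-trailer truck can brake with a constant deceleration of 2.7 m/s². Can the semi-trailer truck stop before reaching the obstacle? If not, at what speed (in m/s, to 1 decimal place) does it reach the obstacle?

47 km/h ÷ 3.6 = 13.0556 m/s.
Reaction distance = 13.0556 × 0.9 = 11.750 m.
Braking distance needed to stop: v²/(2a) = 170.449 / 5.400 = 31.565 m, so total needed = 11.750 + 31.565 = 43.315 m > 30 m — it cannot stop.
Distance remaining when braking begins: 30 − 11.750 = 18.250 m.
v² = v₀² − 2a·d = 170.449 − 2 × 2.700 × 18.250 = 71.899 m²/s².
v = √71.899 = 8.479 m/s.

No — it strikes the obstacle at 8.5 m/s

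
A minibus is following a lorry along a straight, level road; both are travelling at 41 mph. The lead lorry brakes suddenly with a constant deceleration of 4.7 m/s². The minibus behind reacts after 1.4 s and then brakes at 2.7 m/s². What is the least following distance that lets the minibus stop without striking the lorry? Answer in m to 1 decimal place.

41 mph × 0.44704 = 18.3286 m/s.
Leader travels v²/(2a_L) = 335.938 / 9.400 = 35.738 m before stopping.
Follower covers v·t_r = 18.3286 × 1.4 = 25.660 m while reacting, then v²/(2a_F) = 335.938 / 5.400 = 62.211 m while braking, for a total of 25.660 + 62.211 = 87.871 m.
Since a_F ≤ a_L and the follower starts braking later, the follower is never slower than the leader, so the closest approach is when both have stopped.
Minimum gap = 87.871 − 35.738 = 52.133 m.

Minimum gap ≈ 52.1 m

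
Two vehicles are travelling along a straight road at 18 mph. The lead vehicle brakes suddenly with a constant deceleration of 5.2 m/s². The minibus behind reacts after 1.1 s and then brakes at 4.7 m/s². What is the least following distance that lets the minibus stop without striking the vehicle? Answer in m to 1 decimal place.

18 mph × 0.44704 = 8.0467 m/s.
Leader travels v²/(2a_L) = 64.749 / 10.400 = 6.226 m before stopping.
Follower covers v·t_r = 8.0467 × 1.1 = 8.851 m while reacting, then v²/(2a_F) = 64.749 / 9.400 = 6.888 m while braking, for a total of 8.851 + 6.888 = 15.739 m.
Since a_F ≤ a_L and the follower starts braking later, the follower is never slower than the leader, so the closest approach is when both have stopped.
Minimum gap = 15.739 − 6.226 = 9.513 m.

Minimum gap ≈ 9.5 m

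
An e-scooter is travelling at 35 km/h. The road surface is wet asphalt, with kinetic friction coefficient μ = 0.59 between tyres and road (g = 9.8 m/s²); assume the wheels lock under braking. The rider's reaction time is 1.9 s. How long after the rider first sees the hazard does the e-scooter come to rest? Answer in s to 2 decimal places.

35 km/h ÷ 3.6 = 9.7222 m/s.
a = μg = 0.59 × 9.8 = 5.782 m/s².
Braking time = v/a = 9.7222 / 5.782 = 1.681 s.
Total = 1.9 + 1.681 = 3.581 s.

Total time ≈ 3.58 s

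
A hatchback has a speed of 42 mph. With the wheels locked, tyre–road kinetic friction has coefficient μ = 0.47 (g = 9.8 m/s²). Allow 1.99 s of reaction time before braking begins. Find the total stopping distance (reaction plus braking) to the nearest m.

42 mph × 0.44704 = 18.7757 m/s.
a = μg = 0.47 × 9.8 = 4.606 m/s².
Reaction distance = v·t_r = 18.7757 × 1.99 = 37.364 m.
Braking distance = v²/(2a) = 18.7757² / (2 × 4.606) = 352.527 / 9.212 = 38.268 m.
Total = 37.364 + 38.268 = 75.632 m.

Total stopping distance ≈ 76 m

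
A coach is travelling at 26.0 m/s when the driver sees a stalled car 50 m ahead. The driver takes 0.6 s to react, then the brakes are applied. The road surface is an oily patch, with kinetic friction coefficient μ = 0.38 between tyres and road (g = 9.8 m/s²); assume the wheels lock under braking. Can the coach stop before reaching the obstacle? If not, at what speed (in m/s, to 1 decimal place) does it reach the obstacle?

No — it strikes the obstacle at 20.5 m/s

a = μg = 0.38 × 9.8 = 3.724 m/s².
Reaction distance = 26.0000 × 0.6 = 15.600 m.
Braking distance needed to stop: v²/(2a) = 676.000 / 7.448 = 90.763 m, so total needed = 15.600 + 90.763 = 106.363 m > 50 m — it cannot stop.
Distance remaining when braking begins: 50 − 15.600 = 34.400 m.
v² = v₀² − 2a·d = 676.000 − 2 × 3.724 × 34.400 = 419.789 m²/s².
v = √419.789 = 20.489 m/s.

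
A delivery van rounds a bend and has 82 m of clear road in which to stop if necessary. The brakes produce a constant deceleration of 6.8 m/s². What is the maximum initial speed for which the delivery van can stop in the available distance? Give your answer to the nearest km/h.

Maximum speed ≈ 120 km/h

v²/(2a) = d ⇒ v = √(2 × 6.800 × 82) = √1115.20 = 33.3946 m/s.
33.3946 m/s × 3.6 = 120.221 km/h.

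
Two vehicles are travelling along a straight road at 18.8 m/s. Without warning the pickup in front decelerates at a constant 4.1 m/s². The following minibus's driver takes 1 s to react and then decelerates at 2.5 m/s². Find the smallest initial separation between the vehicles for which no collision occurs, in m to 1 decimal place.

Minimum gap ≈ 46.4 m

Leader travels v²/(2a_L) = 353.440 / 8.200 = 43.102 m before stopping.
Follower covers v·t_r = 18.8000 × 1 = 18.800 m while reacting, then v²/(2a_F) = 353.440 / 5.000 = 70.688 m while braking, for a total of 18.800 + 70.688 = 89.488 m.
Since a_F ≤ a_L and the follower starts braking later, the follower is never slower than the leader, so the closest approach is when both have stopped.
Minimum gap = 89.488 − 43.102 = 46.386 m.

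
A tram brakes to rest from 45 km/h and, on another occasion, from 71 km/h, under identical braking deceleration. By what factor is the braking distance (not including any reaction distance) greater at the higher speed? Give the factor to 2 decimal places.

Factor ≈ 2.49

Braking distance d = v²/(2a), so with a fixed, d ∝ v².
Factor = (71/45)² = 1.5778² = 2.4895.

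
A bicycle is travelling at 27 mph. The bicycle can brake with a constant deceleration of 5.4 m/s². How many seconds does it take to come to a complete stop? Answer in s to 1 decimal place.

27 mph × 0.44704 = 12.0701 m/s.
Braking time = v/a = 12.0701 / 5.400 = 2.235 s.

Braking time ≈ 2.2 s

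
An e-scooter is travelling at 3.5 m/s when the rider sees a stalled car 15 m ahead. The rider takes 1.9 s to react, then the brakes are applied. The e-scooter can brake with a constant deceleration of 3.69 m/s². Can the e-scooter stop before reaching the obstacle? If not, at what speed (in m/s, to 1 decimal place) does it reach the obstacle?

Reaction distance = 3.5000 × 1.9 = 6.650 m.
Braking distance = v²/(2a) = 12.250 / 7.380 = 1.660 m.
Total stopping distance = 6.650 + 1.660 = 8.310 m, vs 15 m available — it stops with 15 − 8.310 = 6.690 m to spare.

Yes — it stops about 6.7 m short of the obstacle, so it never reaches it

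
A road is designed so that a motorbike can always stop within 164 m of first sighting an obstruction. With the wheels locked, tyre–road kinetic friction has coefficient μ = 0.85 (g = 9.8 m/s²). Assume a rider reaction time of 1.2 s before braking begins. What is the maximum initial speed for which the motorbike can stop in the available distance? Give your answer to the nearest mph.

Maximum speed ≈ 97 mph

a = μg = 0.85 × 9.8 = 8.330 m/s².
Stopping distance: v·t_r + v²/(2a) = 164 with t_r = 1.2 s and a = 8.330 m/s².
So v² + 19.992 v − 2732.24 = 0.
Positive root: v = −a·t_r + √((a·t_r)² + 2a·d) = −9.996 + √(99.920 + 2732.24) = 43.2220 m/s.
43.2220 m/s ÷ 0.44704 = 96.685 mph.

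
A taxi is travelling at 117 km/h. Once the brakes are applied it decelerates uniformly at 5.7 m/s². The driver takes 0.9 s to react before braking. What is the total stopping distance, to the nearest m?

117 km/h ÷ 3.6 = 32.5000 m/s.
Reaction distance = v·t_r = 32.5000 × 0.9 = 29.250 m.
Braking distance = v²/(2a) = 32.5000² / (2 × 5.700) = 1056.250 / 11.400 = 92.654 m.
Total = 29.250 + 92.654 = 121.904 m.

Total stopping distance ≈ 122 m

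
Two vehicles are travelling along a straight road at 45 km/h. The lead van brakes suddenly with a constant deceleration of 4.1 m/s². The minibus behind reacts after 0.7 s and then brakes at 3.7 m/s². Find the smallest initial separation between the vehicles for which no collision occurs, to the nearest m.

45 km/h ÷ 3.6 = 12.5000 m/s.
Leader travels v²/(2a_L) = 156.250 / 8.200 = 19.055 m before stopping.
Follower covers v·t_r = 12.5000 × 0.7 = 8.750 m while reacting, then v²/(2a_F) = 156.250 / 7.400 = 21.115 m while braking, for a total of 8.750 + 21.115 = 29.865 m.
Since a_F ≤ a_L and the follower starts braking later, the follower is never slower than the leader, so the closest approach is when both have stopped.
Minimum gap = 29.865 − 19.055 = 10.810 m.

Minimum gap ≈ 11 m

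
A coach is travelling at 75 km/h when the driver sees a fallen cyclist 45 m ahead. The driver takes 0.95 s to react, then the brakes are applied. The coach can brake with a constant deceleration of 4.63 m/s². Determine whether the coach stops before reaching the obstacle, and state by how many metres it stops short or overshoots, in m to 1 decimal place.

75 km/h ÷ 3.6 = 20.8333 m/s.
Reaction distance = 20.8333 × 0.95 = 19.792 m.
Braking distance = v²/(2a) = 434.026 / 9.260 = 46.871 m.
Total stopping distance = 19.792 + 46.871 = 66.663 m, vs 45 m available — it cannot stop in time and overshoots by 66.663 − 45 = 21.663 m.

No — it overshoots by 21.7 m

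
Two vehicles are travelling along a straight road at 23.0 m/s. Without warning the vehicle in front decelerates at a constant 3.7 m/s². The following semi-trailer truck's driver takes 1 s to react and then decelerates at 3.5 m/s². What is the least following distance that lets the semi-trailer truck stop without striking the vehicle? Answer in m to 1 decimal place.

Minimum gap ≈ 27.1 m

Leader travels v²/(2a_L) = 529.000 / 7.400 = 71.486 m before stopping.
Follower covers v·t_r = 23.0000 × 1 = 23.000 m while reacting, then v²/(2a_F) = 529.000 / 7.000 = 75.571 m while braking, for a total of 23.000 + 75.571 = 98.571 m.
Since a_F ≤ a_L and the follower starts braking later, the follower is never slower than the leader, so the closest approach is when both have stopped.
Minimum gap = 98.571 − 71.486 = 27.085 m.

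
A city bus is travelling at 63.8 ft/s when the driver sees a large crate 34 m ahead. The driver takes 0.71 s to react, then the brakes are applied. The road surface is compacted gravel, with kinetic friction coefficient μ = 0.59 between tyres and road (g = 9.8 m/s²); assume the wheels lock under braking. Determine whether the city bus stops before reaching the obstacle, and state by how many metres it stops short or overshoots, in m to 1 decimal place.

63.8 ft/s × 0.3048 = 19.4462 m/s.
a = μg = 0.59 × 9.8 = 5.782 m/s².
Reaction distance = 19.4462 × 0.71 = 13.807 m.
Braking distance = v²/(2a) = 378.155 / 11.564 = 32.701 m.
Total stopping distance = 13.807 + 32.701 = 46.508 m, vs 34 m available — it cannot stop in time and overshoots by 46.508 − 34 = 12.508 m.

No — it overshoots by 12.5 m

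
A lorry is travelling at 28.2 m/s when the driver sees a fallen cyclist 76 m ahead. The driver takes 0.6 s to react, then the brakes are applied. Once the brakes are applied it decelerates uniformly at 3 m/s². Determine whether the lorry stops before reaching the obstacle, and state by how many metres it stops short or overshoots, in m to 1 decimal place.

No — it overshoots by 73.5 m

Reaction distance = 28.2000 × 0.6 = 16.920 m.
Braking distance = v²/(2a) = 795.240 / 6.000 = 132.540 m.
Total stopping distance = 16.920 + 132.540 = 149.460 m, vs 76 m available — it cannot stop in time and overshoots by 149.460 − 76 = 73.460 m.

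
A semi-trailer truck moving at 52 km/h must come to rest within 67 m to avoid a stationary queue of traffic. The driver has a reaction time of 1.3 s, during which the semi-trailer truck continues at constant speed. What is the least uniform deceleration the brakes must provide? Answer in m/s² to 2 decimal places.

52 km/h ÷ 3.6 = 14.4444 m/s.
Distance covered during reaction = 14.4444 × 1.3 = 18.778 m.
Distance available for braking: 67 − 18.778 = 48.222 m.
v² = 2a·d ⇒ a = v²/(2d) = 14.4444² / (2 × 48.222) = 208.641 / 96.444 = 2.1633 m/s².

Required deceleration ≈ 2.16 m/s²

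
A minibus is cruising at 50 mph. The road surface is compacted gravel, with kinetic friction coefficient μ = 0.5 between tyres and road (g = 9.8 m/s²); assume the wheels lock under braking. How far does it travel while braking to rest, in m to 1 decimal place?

50 mph × 0.44704 = 22.3520 m/s.
a = μg = 0.5 × 9.8 = 4.900 m/s².
Braking distance = v²/(2a) = 22.3520² / (2 × 4.900) = 499.612 / 9.800 = 50.981 m.

Braking distance ≈ 51.0 m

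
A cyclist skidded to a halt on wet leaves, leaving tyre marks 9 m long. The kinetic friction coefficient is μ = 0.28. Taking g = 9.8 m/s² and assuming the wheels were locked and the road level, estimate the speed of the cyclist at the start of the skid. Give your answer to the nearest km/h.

Deceleration a = μg = 0.28 × 9.8 = 2.744 m/s².
v = √(2a·d) = √(2 × 2.744 × 9) = √49.392 = 7.0279 m/s.
= 7.0279 × 3.6 = 25.300 km/h.

Initial speed ≈ 25 km/h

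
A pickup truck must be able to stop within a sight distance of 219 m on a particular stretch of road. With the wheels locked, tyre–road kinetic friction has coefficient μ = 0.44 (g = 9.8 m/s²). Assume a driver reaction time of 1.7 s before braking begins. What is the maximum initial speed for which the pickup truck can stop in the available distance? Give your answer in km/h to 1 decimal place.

a = μg = 0.44 × 9.8 = 4.312 m/s².
Stopping distance: v·t_r + v²/(2a) = 219 with t_r = 1.7 s and a = 4.312 m/s².
So v² + 14.661 v − 1888.66 = 0.
Positive root: v = −a·t_r + √((a·t_r)² + 2a·d) = −7.330 + √(53.729 + 1888.66) = 36.7425 m/s.
36.7425 m/s × 3.6 = 132.273 km/h.

Maximum speed ≈ 132.3 km/h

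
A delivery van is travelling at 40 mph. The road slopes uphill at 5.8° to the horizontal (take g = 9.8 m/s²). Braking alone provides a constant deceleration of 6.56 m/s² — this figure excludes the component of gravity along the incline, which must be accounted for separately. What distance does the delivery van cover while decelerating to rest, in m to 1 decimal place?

40 mph × 0.44704 = 17.8816 m/s.
Gravity along the uphill slope adds to the braking deceleration: a_eff = 6.560 + 9.8·sin 5.8° = 6.560 + 0.990 = 7.550 m/s².
Braking distance = v²/(2a) = 17.8816² / (2 × 7.550) = 319.752 / 15.100 = 21.176 m.

Braking distance ≈ 21.2 m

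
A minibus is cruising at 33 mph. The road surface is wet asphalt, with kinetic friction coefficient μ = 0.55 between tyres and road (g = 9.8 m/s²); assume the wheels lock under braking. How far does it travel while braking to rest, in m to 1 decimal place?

33 mph × 0.44704 = 14.7523 m/s.
a = μg = 0.55 × 9.8 = 5.390 m/s².
Braking distance = v²/(2a) = 14.7523² / (2 × 5.390) = 217.630 / 10.780 = 20.188 m.

Braking distance ≈ 20.2 m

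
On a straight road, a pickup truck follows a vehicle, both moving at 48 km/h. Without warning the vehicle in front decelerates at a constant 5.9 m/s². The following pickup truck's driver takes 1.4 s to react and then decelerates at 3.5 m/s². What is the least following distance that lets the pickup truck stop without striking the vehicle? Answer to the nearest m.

Minimum gap ≈ 29 m

48 km/h ÷ 3.6 = 13.3333 m/s.
Leader travels v²/(2a_L) = 177.777 / 11.800 = 15.066 m before stopping.
Follower covers v·t_r = 13.3333 × 1.4 = 18.667 m while reacting, then v²/(2a_F) = 177.777 / 7.000 = 25.397 m while braking, for a total of 18.667 + 25.397 = 44.064 m.
Since a_F ≤ a_L and the follower starts braking later, the follower is never slower than the leader, so the closest approach is when both have stopped.
Minimum gap = 44.064 − 15.066 = 28.998 m.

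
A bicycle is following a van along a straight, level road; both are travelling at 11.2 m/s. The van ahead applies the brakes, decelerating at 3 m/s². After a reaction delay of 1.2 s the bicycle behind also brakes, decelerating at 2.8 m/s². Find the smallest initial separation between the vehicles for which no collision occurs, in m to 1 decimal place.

Minimum gap ≈ 14.9 m

Leader travels v²/(2a_L) = 125.440 / 6.000 = 20.907 m before stopping.
Follower covers v·t_r = 11.2000 × 1.2 = 13.440 m while reacting, then v²/(2a_F) = 125.440 / 5.600 = 22.400 m while braking, for a total of 13.440 + 22.400 = 35.840 m.
Since a_F ≤ a_L and the follower starts braking later, the follower is never slower than the leader, so the closest approach is when both have stopped.
Minimum gap = 35.840 − 20.907 = 14.933 m.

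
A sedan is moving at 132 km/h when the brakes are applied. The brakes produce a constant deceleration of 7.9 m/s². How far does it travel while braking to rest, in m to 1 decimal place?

132 km/h ÷ 3.6 = 36.6667 m/s.
Braking distance = v²/(2a) = 36.6667² / (2 × 7.900) = 1344.447 / 15.800 = 85.092 m.

Braking distance ≈ 85.1 m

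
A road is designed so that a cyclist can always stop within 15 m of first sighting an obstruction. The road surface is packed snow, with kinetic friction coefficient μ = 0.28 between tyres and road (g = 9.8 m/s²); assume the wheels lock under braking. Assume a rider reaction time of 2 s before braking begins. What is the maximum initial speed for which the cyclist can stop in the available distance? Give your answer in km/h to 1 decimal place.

a = μg = 0.28 × 9.8 = 2.744 m/s².
Stopping distance: v·t_r + v²/(2a) = 15 with t_r = 2 s and a = 2.744 m/s².
So v² + 10.976 v − 82.32 = 0.
Positive root: v = −a·t_r + √((a·t_r)² + 2a·d) = −5.488 + √(30.118 + 82.32) = 5.1157 m/s.
5.1157 m/s × 3.6 = 18.417 km/h.

Maximum speed ≈ 18.4 km/h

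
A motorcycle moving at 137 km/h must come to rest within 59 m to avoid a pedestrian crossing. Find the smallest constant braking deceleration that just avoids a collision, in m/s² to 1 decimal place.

Required deceleration ≈ 12.3 m/s²

137 km/h ÷ 3.6 = 38.0556 m/s.
v² = 2a·d ⇒ a = v²/(2d) = 38.0556² / (2 × 59.000) = 1448.229 / 118.000 = 12.2731 m/s².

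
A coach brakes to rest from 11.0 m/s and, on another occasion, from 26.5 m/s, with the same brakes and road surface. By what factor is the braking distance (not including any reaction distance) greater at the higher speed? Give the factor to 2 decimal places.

Factor ≈ 5.80

Braking distance d = v²/(2a), so with a fixed, d ∝ v².
Factor = (26.5/11.0)² = 2.4091² = 5.8038.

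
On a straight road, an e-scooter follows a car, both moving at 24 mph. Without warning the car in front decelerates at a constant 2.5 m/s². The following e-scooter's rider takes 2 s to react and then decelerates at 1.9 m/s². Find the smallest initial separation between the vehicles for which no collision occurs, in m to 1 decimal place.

Minimum gap ≈ 28.7 m

24 mph × 0.44704 = 10.7290 m/s.
Leader travels v²/(2a_L) = 115.111 / 5.000 = 23.022 m before stopping.
Follower covers v·t_r = 10.7290 × 2 = 21.458 m while reacting, then v²/(2a_F) = 115.111 / 3.800 = 30.292 m while braking, for a total of 21.458 + 30.292 = 51.750 m.
Since a_F ≤ a_L and the follower starts braking later, the follower is never slower than the leader, so the closest approach is when both have stopped.
Minimum gap = 51.750 − 23.022 = 28.728 m.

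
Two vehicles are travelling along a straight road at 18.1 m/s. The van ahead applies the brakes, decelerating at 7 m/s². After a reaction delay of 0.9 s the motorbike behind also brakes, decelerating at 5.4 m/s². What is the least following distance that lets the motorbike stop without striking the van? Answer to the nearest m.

Minimum gap ≈ 23 m

Leader travels v²/(2a_L) = 327.610 / 14.000 = 23.401 m before stopping.
Follower covers v·t_r = 18.1000 × 0.9 = 16.290 m while reacting, then v²/(2a_F) = 327.610 / 10.800 = 30.334 m while braking, for a total of 16.290 + 30.334 = 46.624 m.
Since a_F ≤ a_L and the follower starts braking later, the follower is never slower than the leader, so the closest approach is when both have stopped.
Minimum gap = 46.624 − 23.401 = 23.223 m.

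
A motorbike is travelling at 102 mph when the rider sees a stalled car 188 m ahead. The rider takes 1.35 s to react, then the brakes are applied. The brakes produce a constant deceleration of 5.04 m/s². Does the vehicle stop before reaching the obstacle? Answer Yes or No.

No

102 mph × 0.44704 = 45.5981 m/s.
Reaction distance = 45.5981 × 1.35 = 61.557 m.
Braking distance = v²/(2a) = 2079.187 / 10.080 = 206.269 m.
Total stopping distance = 61.557 + 206.269 = 267.826 m, vs 188 m available — it cannot stop in time and overshoots by 267.826 − 188 = 79.826 m.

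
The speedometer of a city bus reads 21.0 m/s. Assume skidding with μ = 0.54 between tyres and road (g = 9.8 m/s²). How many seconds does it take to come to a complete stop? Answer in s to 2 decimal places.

Braking time ≈ 3.97 s

a = μg = 0.54 × 9.8 = 5.292 m/s².
Braking time = v/a = 21.0000 / 5.292 = 3.968 s.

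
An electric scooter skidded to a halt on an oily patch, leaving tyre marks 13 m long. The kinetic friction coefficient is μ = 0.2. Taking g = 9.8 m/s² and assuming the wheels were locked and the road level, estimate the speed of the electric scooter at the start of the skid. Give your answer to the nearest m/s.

Initial speed ≈ 7 m/s

Deceleration a = μg = 0.2 × 9.8 = 1.960 m/s².
v = √(2a·d) = √(2 × 1.960 × 13) = √50.960 = 7.1386 m/s.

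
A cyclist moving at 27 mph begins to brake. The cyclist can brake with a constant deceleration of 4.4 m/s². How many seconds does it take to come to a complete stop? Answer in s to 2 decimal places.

Braking time ≈ 2.74 s

27 mph × 0.44704 = 12.0701 m/s.
Braking time = v/a = 12.0701 / 4.400 = 2.743 s.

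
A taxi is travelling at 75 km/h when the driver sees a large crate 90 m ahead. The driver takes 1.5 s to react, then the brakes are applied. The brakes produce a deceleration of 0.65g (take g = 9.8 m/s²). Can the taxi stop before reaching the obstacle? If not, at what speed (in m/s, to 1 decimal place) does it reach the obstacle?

75 km/h ÷ 3.6 = 20.8333 m/s.
a = 0.65 × 9.8 = 6.370 m/s².
Reaction distance = 20.8333 × 1.5 = 31.250 m.
Braking distance = v²/(2a) = 434.026 / 12.740 = 34.068 m.
Total stopping distance = 31.250 + 34.068 = 65.318 m, vs 90 m available — it stops with 90 − 65.318 = 24.682 m to spare.

Yes — it stops about 24.7 m short of the obstacle, so it never reaches it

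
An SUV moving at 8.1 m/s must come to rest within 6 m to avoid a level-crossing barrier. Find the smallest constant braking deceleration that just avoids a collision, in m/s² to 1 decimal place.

Required deceleration ≈ 5.5 m/s²

v² = 2a·d ⇒ a = v²/(2d) = 8.1000² / (2 × 6.000) = 65.610 / 12.000 = 5.4675 m/s².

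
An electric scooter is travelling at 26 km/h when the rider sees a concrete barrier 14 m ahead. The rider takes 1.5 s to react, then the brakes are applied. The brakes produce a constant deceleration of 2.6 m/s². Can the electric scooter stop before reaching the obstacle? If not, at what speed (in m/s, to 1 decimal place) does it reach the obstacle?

No — it strikes the obstacle at 6.0 m/s

26 km/h ÷ 3.6 = 7.2222 m/s.
Reaction distance = 7.2222 × 1.5 = 10.833 m.
Braking distance needed to stop: v²/(2a) = 52.160 / 5.200 = 10.031 m, so total needed = 10.833 + 10.031 = 20.864 m > 14 m — it cannot stop.
Distance remaining when braking begins: 14 − 10.833 = 3.167 m.
v² = v₀² − 2a·d = 52.160 − 2 × 2.600 × 3.167 = 35.692 m²/s².
v = √35.692 = 5.974 m/s.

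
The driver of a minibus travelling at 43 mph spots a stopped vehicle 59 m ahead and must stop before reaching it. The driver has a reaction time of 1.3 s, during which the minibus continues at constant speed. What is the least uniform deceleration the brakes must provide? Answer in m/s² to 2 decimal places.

Required deceleration ≈ 5.43 m/s²

43 mph × 0.44704 = 19.2227 m/s.
Distance covered during reaction = 19.2227 × 1.3 = 24.990 m.
Distance available for braking: 59 − 24.990 = 34.010 m.
v² = 2a·d ⇒ a = v²/(2d) = 19.2227² / (2 × 34.010) = 369.512 / 68.020 = 5.4324 m/s².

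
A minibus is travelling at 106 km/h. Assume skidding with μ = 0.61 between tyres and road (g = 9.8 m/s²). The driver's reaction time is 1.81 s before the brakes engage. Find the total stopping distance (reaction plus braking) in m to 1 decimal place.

Total stopping distance ≈ 125.8 m

106 km/h ÷ 3.6 = 29.4444 m/s.
a = μg = 0.61 × 9.8 = 5.978 m/s².
Reaction distance = v·t_r = 29.4444 × 1.81 = 53.294 m.
Braking distance = v²/(2a) = 29.4444² / (2 × 5.978) = 866.973 / 11.956 = 72.514 m.
Total = 53.294 + 72.514 = 125.808 m.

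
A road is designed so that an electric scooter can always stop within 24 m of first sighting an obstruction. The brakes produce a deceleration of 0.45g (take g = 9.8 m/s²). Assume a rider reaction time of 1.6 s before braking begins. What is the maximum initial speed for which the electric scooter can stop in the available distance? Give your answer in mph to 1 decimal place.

a = 0.45 × 9.8 = 4.410 m/s².
Stopping distance: v·t_r + v²/(2a) = 24 with t_r = 1.6 s and a = 4.410 m/s².
So v² + 14.112 v − 211.68 = 0.
Positive root: v = −a·t_r + √((a·t_r)² + 2a·d) = −7.056 + √(49.787 + 211.68) = 9.1139 m/s.
9.1139 m/s ÷ 0.44704 = 20.387 mph.

Maximum speed ≈ 20.4 mph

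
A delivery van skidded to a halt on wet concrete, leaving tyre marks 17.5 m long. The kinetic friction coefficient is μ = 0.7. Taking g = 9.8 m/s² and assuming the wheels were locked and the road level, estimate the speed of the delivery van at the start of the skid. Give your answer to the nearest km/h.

Initial speed ≈ 56 km/h

Deceleration a = μg = 0.7 × 9.8 = 6.860 m/s².
v = √(2a·d) = √(2 × 6.860 × 17.5) = √240.100 = 15.4952 m/s.
= 15.4952 × 3.6 = 55.783 km/h.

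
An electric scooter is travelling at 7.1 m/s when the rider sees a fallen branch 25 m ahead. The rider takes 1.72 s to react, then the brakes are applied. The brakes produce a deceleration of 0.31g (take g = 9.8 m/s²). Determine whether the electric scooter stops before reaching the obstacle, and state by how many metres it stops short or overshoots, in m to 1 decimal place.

Yes — it stops 4.5 m short of the obstacle

a = 0.31 × 9.8 = 3.038 m/s².
Reaction distance = 7.1000 × 1.72 = 12.212 m.
Braking distance = v²/(2a) = 50.410 / 6.076 = 8.297 m.
Total stopping distance = 12.212 + 8.297 = 20.509 m, vs 25 m available — it stops with 25 − 20.509 = 4.491 m to spare.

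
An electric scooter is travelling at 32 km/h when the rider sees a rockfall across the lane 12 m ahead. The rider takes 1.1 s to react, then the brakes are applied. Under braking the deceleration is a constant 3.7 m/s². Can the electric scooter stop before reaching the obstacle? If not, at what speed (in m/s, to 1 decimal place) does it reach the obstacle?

32 km/h ÷ 3.6 = 8.8889 m/s.
Reaction distance = 8.8889 × 1.1 = 9.778 m.
Braking distance needed to stop: v²/(2a) = 79.013 / 7.400 = 10.677 m, so total needed = 9.778 + 10.677 = 20.455 m > 12 m — it cannot stop.
Distance remaining when braking begins: 12 − 9.778 = 2.222 m.
v² = v₀² − 2a·d = 79.013 − 2 × 3.700 × 2.222 = 62.570 m²/s².
v = √62.570 = 7.910 m/s.

No — it strikes the obstacle at 7.9 m/s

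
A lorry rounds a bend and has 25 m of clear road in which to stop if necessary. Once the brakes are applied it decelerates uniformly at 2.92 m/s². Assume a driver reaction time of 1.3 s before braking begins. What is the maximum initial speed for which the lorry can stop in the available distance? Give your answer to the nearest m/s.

Stopping distance: v·t_r + v²/(2a) = 25 with t_r = 1.3 s and a = 2.920 m/s².
So v² + 7.592 v − 146.00 = 0.
Positive root: v = −a·t_r + √((a·t_r)² + 2a·d) = −3.796 + √(14.410 + 146.00) = 8.8693 m/s.

Maximum speed ≈ 9 m/s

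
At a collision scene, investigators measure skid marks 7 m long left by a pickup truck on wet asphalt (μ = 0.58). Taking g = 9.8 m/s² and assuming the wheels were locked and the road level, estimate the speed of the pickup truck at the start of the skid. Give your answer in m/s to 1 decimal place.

Initial speed ≈ 8.9 m/s

Deceleration a = μg = 0.58 × 9.8 = 5.684 m/s².
v = √(2a·d) = √(2 × 5.684 × 7) = √79.576 = 8.9205 m/s.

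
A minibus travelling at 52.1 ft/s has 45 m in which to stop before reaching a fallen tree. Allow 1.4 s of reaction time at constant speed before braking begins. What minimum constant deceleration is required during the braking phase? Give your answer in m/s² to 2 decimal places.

52.1 ft/s × 0.3048 = 15.8801 m/s.
Distance covered during reaction = 15.8801 × 1.4 = 22.232 m.
Distance available for braking: 45 − 22.232 = 22.768 m.
v² = 2a·d ⇒ a = v²/(2d) = 15.8801² / (2 × 22.768) = 252.178 / 45.536 = 5.5380 m/s².

Required deceleration ≈ 5.54 m/s²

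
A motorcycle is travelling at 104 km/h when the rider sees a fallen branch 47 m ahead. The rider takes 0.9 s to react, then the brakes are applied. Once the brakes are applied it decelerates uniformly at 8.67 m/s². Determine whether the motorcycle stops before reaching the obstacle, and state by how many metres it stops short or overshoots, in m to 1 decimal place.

No — it overshoots by 27.1 m

104 km/h ÷ 3.6 = 28.8889 m/s.
Reaction distance = 28.8889 × 0.9 = 26.000 m.
Braking distance = v²/(2a) = 834.569 / 17.340 = 48.130 m.
Total stopping distance = 26.000 + 48.130 = 74.130 m, vs 47 m available — it cannot stop in time and overshoots by 74.130 − 47 = 27.130 m.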